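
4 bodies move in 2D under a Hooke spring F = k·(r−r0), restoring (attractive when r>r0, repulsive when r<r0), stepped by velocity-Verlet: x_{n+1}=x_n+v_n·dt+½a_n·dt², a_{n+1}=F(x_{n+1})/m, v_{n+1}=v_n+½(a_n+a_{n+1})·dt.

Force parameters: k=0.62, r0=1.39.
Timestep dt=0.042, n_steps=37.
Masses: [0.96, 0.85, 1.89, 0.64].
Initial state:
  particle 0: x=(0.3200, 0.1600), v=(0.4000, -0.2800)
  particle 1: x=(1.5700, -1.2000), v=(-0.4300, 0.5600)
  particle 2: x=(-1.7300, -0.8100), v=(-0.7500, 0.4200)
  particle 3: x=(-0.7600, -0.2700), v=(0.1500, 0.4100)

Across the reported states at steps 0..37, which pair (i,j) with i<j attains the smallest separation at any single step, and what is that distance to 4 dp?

pair (0,1), distance 0.3965

step 0: x0=(0.3200, 0.1600) x1=(1.5700, -1.2000) x2=(-1.7300, -0.8100) x3=(-0.7600, -0.2700)
step 1: x0=(0.3366, 0.1479) x1=(1.5498, -1.1759) x2=(-1.7608, -0.7924) x3=(-0.7528, -0.2531)
step 2: x0=(0.3529, 0.1351) x1=(1.5255, -1.1505) x2=(-1.7901, -0.7747) x3=(-0.7438, -0.2368)
step 3: x0=(0.3687, 0.1217) x1=(1.4972, -1.1240) x2=(-1.8179, -0.7570) x3=(-0.7333, -0.2212)
step 4: x0=(0.3839, 0.1077) x1=(1.4649, -1.0965) x2=(-1.8442, -0.7393) x3=(-0.7212, -0.2062)
step 5: x0=(0.3986, 0.0932) x1=(1.4287, -1.0681) x2=(-1.8689, -0.7215) x3=(-0.7077, -0.1918)
step 6: x0=(0.4125, 0.0782) x1=(1.3889, -1.0387) x2=(-1.8919, -0.7037) x3=(-0.6931, -0.1780)
step 7: x0=(0.4257, 0.0628) x1=(1.3455, -1.0086) x2=(-1.9134, -0.6858) x3=(-0.6774, -0.1649)
step 8: x0=(0.4380, 0.0471) x1=(1.2988, -0.9779) x2=(-1.9332, -0.6678) x3=(-0.6607, -0.1523)
step 9: x0=(0.4494, 0.0312) x1=(1.2488, -0.9466) x2=(-1.9513, -0.6498) x3=(-0.6434, -0.1403)
step 10: x0=(0.4598, 0.0150) x1=(1.1958, -0.9149) x2=(-1.9678, -0.6316) x3=(-0.6255, -0.1288)
step 11: x0=(0.4692, -0.0012) x1=(1.1400, -0.8828) x2=(-1.9826, -0.6134) x3=(-0.6072, -0.1178)
step 12: x0=(0.4774, -0.0175) x1=(1.0815, -0.8506) x2=(-1.9957, -0.5952) x3=(-0.5888, -0.1073)
step 13: x0=(0.4845, -0.0337) x1=(1.0206, -0.8184) x2=(-2.0071, -0.5768) x3=(-0.5704, -0.0972)
step 14: x0=(0.4905, -0.0497) x1=(0.9576, -0.7863) x2=(-2.0169, -0.5583) x3=(-0.5522, -0.0874)
step 15: x0=(0.4951, -0.0655) x1=(0.8925, -0.7544) x2=(-2.0250, -0.5397) x3=(-0.5344, -0.0779)
step 16: x0=(0.4986, -0.0810) x1=(0.8256, -0.7230) x2=(-2.0314, -0.5211) x3=(-0.5172, -0.0687)
step 17: x0=(0.5008, -0.0960) x1=(0.7571, -0.6921) x2=(-2.0362, -0.5024) x3=(-0.5008, -0.0596)
step 18: x0=(0.5018, -0.1104) x1=(0.6871, -0.6620) x2=(-2.0394, -0.4835) x3=(-0.4854, -0.0506)
step 19: x0=(0.5016, -0.1243) x1=(0.6158, -0.6327) x2=(-2.0411, -0.4646) x3=(-0.4711, -0.0416)
step 20: x0=(0.5003, -0.1373) x1=(0.5433, -0.6046) x2=(-2.0412, -0.4456) x3=(-0.4582, -0.0326)
step 21: x0=(0.4982, -0.1495) x1=(0.4696, -0.5777) x2=(-2.0398, -0.4266) x3=(-0.4467, -0.0233)
step 22: x0=(0.4952, -0.1609) x1=(0.3948, -0.5522) x2=(-2.0369, -0.4074) x3=(-0.4369, -0.0138)
step 23: x0=(0.4917, -0.1713) x1=(0.3187, -0.5280) x2=(-2.0326, -0.3883) x3=(-0.4288, -0.0039)
step 24: x0=(0.4880, -0.1810) x1=(0.2413, -0.5054) x2=(-2.0270, -0.3690) x3=(-0.4226, 0.0065)
step 25: x0=(0.4841, -0.1900) x1=(0.1626, -0.4840) x2=(-2.0200, -0.3497) x3=(-0.4183, 0.0175)
step 26: x0=(0.4803, -0.1984) x1=(0.0826, -0.4640) x2=(-2.0118, -0.3303) x3=(-0.4160, 0.0293)
step 27: x0=(0.4766, -0.2064) x1=(0.0013, -0.4452) x2=(-2.0024, -0.3110) x3=(-0.4158, 0.0420)
step 28: x0=(0.4731, -0.2142) x1=(-0.0811, -0.4276) x2=(-1.9919, -0.2915) x3=(-0.4175, 0.0559)
step 29: x0=(0.4696, -0.2219) x1=(-0.1646, -0.4111) x2=(-1.9804, -0.2721) x3=(-0.4211, 0.0710)
step 30: x0=(0.4663, -0.2295) x1=(-0.2490, -0.3958) x2=(-1.9678, -0.2526) x3=(-0.4265, 0.0875)
step 31: x0=(0.4629, -0.2371) x1=(-0.3343, -0.3818) x2=(-1.9544, -0.2331) x3=(-0.4335, 0.1057)
step 32: x0=(0.4595, -0.2448) x1=(-0.4204, -0.3689) x2=(-1.9401, -0.2136) x3=(-0.4417, 0.1255)
step 33: x0=(0.4560, -0.2526) x1=(-0.5072, -0.3573) x2=(-1.9251, -0.1942) x3=(-0.4509, 0.1471)
step 34: x0=(0.4522, -0.2605) x1=(-0.5948, -0.3469) x2=(-1.9094, -0.1747) x3=(-0.4607, 0.1704)
step 35: x0=(0.4481, -0.2684) x1=(-0.6830, -0.3375) x2=(-1.8931, -0.1552) x3=(-0.4709, 0.1953)
step 36: x0=(0.4435, -0.2765) x1=(-0.7717, -0.3292) x2=(-1.8764, -0.1357) x3=(-0.4813, 0.2218)
step 37: x0=(0.4385, -0.2848) x1=(-0.8607, -0.3219) x2=(-1.8592, -0.1162) x3=(-0.4917, 0.2497)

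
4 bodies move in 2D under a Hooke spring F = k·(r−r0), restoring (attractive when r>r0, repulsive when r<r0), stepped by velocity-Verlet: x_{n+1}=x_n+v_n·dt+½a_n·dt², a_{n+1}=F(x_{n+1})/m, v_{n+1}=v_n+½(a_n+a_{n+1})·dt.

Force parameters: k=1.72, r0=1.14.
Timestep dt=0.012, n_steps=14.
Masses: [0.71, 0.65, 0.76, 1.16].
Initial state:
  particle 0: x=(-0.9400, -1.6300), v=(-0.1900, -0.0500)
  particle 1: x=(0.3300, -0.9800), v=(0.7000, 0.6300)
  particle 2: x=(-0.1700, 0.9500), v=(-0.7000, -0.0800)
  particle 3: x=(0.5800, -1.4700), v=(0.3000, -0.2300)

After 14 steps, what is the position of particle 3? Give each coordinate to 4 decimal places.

(0.6172, -1.4923)

step 0: x0=(-0.9400, -1.6300) x1=(0.3300, -0.9800) x2=(-0.1700, 0.9500) x3=(0.5800, -1.4700)
step 1: x0=(-0.9421, -1.6303) x1=(0.3383, -0.9722) x2=(-0.1784, 0.9484) x3=(0.5835, -1.4727)
step 2: x0=(-0.9438, -1.6300) x1=(0.3462, -0.9640) x2=(-0.1867, 0.9457) x3=(0.5870, -1.4752)
step 3: x0=(-0.9451, -1.6292) x1=(0.3539, -0.9552) x2=(-0.1949, 0.9418) x3=(0.5903, -1.4775)
step 4: x0=(-0.9460, -1.6278) x1=(0.3613, -0.9461) x2=(-0.2031, 0.9367) x3=(0.5934, -1.4797)
step 5: x0=(-0.9466, -1.6257) x1=(0.3684, -0.9365) x2=(-0.2111, 0.9304) x3=(0.5965, -1.4817)
step 6: x0=(-0.9467, -1.6232) x1=(0.3753, -0.9265) x2=(-0.2191, 0.9230) x3=(0.5994, -1.4836)
step 7: x0=(-0.9465, -1.6200) x1=(0.3818, -0.9161) x2=(-0.2270, 0.9144) x3=(0.6021, -1.4853)
step 8: x0=(-0.9458, -1.6163) x1=(0.3881, -0.9052) x2=(-0.2348, 0.9047) x3=(0.6048, -1.4868)
step 9: x0=(-0.9448, -1.6119) x1=(0.3940, -0.8940) x2=(-0.2425, 0.8938) x3=(0.6072, -1.4881)
step 10: x0=(-0.9433, -1.6071) x1=(0.3997, -0.8823) x2=(-0.2501, 0.8818) x3=(0.6096, -1.4893)
step 11: x0=(-0.9415, -1.6016) x1=(0.4051, -0.8703) x2=(-0.2576, 0.8687) x3=(0.6117, -1.4903)
step 12: x0=(-0.9392, -1.5956) x1=(0.4102, -0.8580) x2=(-0.2650, 0.8546) x3=(0.6137, -1.4911)
step 13: x0=(-0.9366, -1.5891) x1=(0.4150, -0.8453) x2=(-0.2722, 0.8393) x3=(0.6156, -1.4918)
step 14: x0=(-0.9335, -1.5820) x1=(0.4195, -0.8322) x2=(-0.2793, 0.8230) x3=(0.6172, -1.4923)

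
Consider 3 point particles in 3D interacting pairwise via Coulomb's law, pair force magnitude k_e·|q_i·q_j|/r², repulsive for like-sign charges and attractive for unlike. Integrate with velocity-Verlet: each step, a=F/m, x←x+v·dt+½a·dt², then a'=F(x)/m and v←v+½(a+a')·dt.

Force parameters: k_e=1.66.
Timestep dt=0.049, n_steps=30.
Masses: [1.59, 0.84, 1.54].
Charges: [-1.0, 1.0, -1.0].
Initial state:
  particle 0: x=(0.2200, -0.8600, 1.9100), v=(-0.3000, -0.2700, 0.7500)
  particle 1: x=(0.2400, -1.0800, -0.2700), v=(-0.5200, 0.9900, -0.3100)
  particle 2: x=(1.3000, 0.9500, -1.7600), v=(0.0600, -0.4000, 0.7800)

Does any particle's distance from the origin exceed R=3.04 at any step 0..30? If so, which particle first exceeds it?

step 0: x0=(0.2200, -0.8600, 1.9100) x1=(0.2400, -1.0800, -0.2700) x2=(1.3000, 0.9500, -1.7600)
step 1: x0=(0.2053, -0.8733, 1.9466) x1=(0.2146, -1.0312, -0.2849) x2=(1.3029, 0.9303, -1.7217)
step 2: x0=(0.1905, -0.8867, 1.9827) x1=(0.1895, -0.9818, -0.2992) x2=(1.3057, 0.9104, -1.6834)
step 3: x0=(0.1757, -0.9001, 2.0185) x1=(0.1648, -0.9319, -0.3129) x2=(1.3083, 0.8903, -1.6450)
step 4: x0=(0.1609, -0.9137, 2.0540) x1=(0.1403, -0.8815, -0.3262) x2=(1.3108, 0.8699, -1.6065)
step 5: x0=(0.1461, -0.9272, 2.0892) x1=(0.1162, -0.8305, -0.3390) x2=(1.3132, 0.8493, -1.5679)
step 6: x0=(0.1311, -0.9409, 2.1240) x1=(0.0926, -0.7790, -0.3515) x2=(1.3153, 0.8285, -1.5293)
step 7: x0=(0.1162, -0.9545, 2.1586) x1=(0.0694, -0.7269, -0.3636) x2=(1.3173, 0.8074, -1.4904)
step 8: x0=(0.1012, -0.9682, 2.1929) x1=(0.0467, -0.6742, -0.3754) x2=(1.3190, 0.7860, -1.4515)
step 9: x0=(0.0861, -0.9819, 2.2269) x1=(0.0246, -0.6210, -0.3871) x2=(1.3205, 0.7643, -1.4125)
step 10: x0=(0.0710, -0.9956, 2.2607) x1=(0.0032, -0.5673, -0.3985) x2=(1.3216, 0.7423, -1.3733)
step 11: x0=(0.0559, -1.0093, 2.2943) x1=(-0.0176, -0.5130, -0.4097) x2=(1.3225, 0.7200, -1.3339)
step 12: x0=(0.0407, -1.0230, 2.3277) x1=(-0.0376, -0.4581, -0.4209) x2=(1.3230, 0.6974, -1.2944)
step 13: x0=(0.0254, -1.0367, 2.3609) x1=(-0.0568, -0.4026, -0.4320) x2=(1.3230, 0.6745, -1.2548)
step 14: x0=(0.0101, -1.0504, 2.3939) x1=(-0.0751, -0.3465, -0.4431) x2=(1.3227, 0.6513, -1.2149)
step 15: x0=(-0.0053, -1.0640, 2.4268) x1=(-0.0923, -0.2899, -0.4542) x2=(1.3218, 0.6277, -1.1749)
step 16: x0=(-0.0207, -1.0777, 2.4595) x1=(-0.1084, -0.2327, -0.4653) x2=(1.3204, 0.6038, -1.1347)
step 17: x0=(-0.0361, -1.0913, 2.4921) x1=(-0.1234, -0.1750, -0.4765) x2=(1.3184, 0.5796, -1.0944)
step 18: x0=(-0.0517, -1.1050, 2.5245) x1=(-0.1370, -0.1167, -0.4878) x2=(1.3157, 0.5551, -1.0538)
step 19: x0=(-0.0672, -1.1186, 2.5568) x1=(-0.1492, -0.0579, -0.4992) x2=(1.3123, 0.5302, -1.0131)
step 20: x0=(-0.0829, -1.1321, 2.5891) x1=(-0.1599, 0.0014, -0.5107) x2=(1.3081, 0.5051, -0.9723)
step 21: x0=(-0.0986, -1.1457, 2.6212) x1=(-0.1689, 0.0610, -0.5223) x2=(1.3031, 0.4798, -0.9312)
step 22: x0=(-0.1143, -1.1592, 2.6533) x1=(-0.1761, 0.1211, -0.5340) x2=(1.2972, 0.4542, -0.8901)
step 23: x0=(-0.1301, -1.1727, 2.6853) x1=(-0.1815, 0.1813, -0.5458) x2=(1.2903, 0.4285, -0.8488)
step 24: x0=(-0.1459, -1.1862, 2.7172) x1=(-0.1849, 0.2418, -0.5577) x2=(1.2823, 0.4026, -0.8074)
step 25: x0=(-0.1618, -1.1997, 2.7491) x1=(-0.1862, 0.3024, -0.5695) x2=(1.2733, 0.3767, -0.7660)
step 26: x0=(-0.1778, -1.2132, 2.7809) x1=(-0.1854, 0.3629, -0.5813) x2=(1.2632, 0.3508, -0.7245)
step 27: x0=(-0.1938, -1.2266, 2.8127) x1=(-0.1823, 0.4232, -0.5930) x2=(1.2519, 0.3249, -0.6831)
step 28: x0=(-0.2098, -1.2400, 2.8444) x1=(-0.1769, 0.4833, -0.6046) x2=(1.2394, 0.2992, -0.6417)
step 29: x0=(-0.2259, -1.2534, 2.8762) x1=(-0.1693, 0.5429, -0.6159) x2=(1.2257, 0.2737, -0.6004)
step 30: x0=(-0.2421, -1.2668, 2.9079) x1=(-0.1593, 0.6019, -0.6270) x2=(1.2108, 0.2486, -0.5592)

yes, particle 0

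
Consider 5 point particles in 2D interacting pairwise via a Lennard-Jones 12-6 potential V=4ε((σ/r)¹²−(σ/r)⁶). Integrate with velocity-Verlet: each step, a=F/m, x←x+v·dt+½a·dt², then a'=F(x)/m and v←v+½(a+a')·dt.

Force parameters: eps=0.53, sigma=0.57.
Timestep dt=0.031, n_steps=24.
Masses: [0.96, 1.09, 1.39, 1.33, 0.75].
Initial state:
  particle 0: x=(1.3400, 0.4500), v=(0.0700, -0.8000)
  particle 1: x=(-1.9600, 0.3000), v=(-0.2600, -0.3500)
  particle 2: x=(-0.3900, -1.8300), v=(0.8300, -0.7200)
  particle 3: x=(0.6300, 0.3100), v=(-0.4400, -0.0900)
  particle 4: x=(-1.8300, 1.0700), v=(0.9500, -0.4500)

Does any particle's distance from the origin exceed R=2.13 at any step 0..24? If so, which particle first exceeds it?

yes, particle 2

step 0: x0=(1.3400, 0.4500) x1=(-1.9600, 0.3000) x2=(-0.3900, -1.8300) x3=(0.6300, 0.3100) x4=(-1.8300, 1.0700)
step 1: x0=(1.3411, 0.4250) x1=(-1.9679, 0.2899) x2=(-0.3643, -1.8523) x3=(0.6171, 0.3074) x4=(-1.8007, 1.0550)
step 2: x0=(1.3401, 0.3996) x1=(-1.9755, 0.2813) x2=(-0.3385, -1.8746) x3=(0.6058, 0.3050) x4=(-1.7719, 1.0378)
step 3: x0=(1.3370, 0.3740) x1=(-1.9828, 0.2741) x2=(-0.3128, -1.8970) x3=(0.5960, 0.3028) x4=(-1.7437, 1.0185)
step 4: x0=(1.3318, 0.3482) x1=(-1.9895, 0.2683) x2=(-0.2871, -1.9193) x3=(0.5876, 0.3007) x4=(-1.7161, 0.9972)
step 5: x0=(1.3247, 0.3222) x1=(-1.9958, 0.2640) x2=(-0.2613, -1.9416) x3=(0.5807, 0.2988) x4=(-1.6893, 0.9738)
step 6: x0=(1.3154, 0.2962) x1=(-2.0014, 0.2611) x2=(-0.2356, -1.9639) x3=(0.5753, 0.2968) x4=(-1.6634, 0.9482)
step 7: x0=(1.3041, 0.2702) x1=(-2.0062, 0.2597) x2=(-0.2099, -1.9862) x3=(0.5714, 0.2949) x4=(-1.6386, 0.9206)
step 8: x0=(1.2906, 0.2443) x1=(-2.0103, 0.2598) x2=(-0.1842, -2.0085) x3=(0.5690, 0.2930) x4=(-1.6150, 0.8907)
step 9: x0=(1.2749, 0.2185) x1=(-2.0133, 0.2614) x2=(-0.1584, -2.0308) x3=(0.5682, 0.2909) x4=(-1.5928, 0.8586)
step 10: x0=(1.2571, 0.1929) x1=(-2.0153, 0.2646) x2=(-0.1327, -2.0531) x3=(0.5691, 0.2886) x4=(-1.5722, 0.8242)
step 11: x0=(1.2370, 0.1676) x1=(-2.0161, 0.2693) x2=(-0.1070, -2.0755) x3=(0.5714, 0.2862) x4=(-1.5533, 0.7876)
step 12: x0=(1.2151, 0.1427) x1=(-2.0155, 0.2755) x2=(-0.0812, -2.0978) x3=(0.5752, 0.2835) x4=(-1.5363, 0.7489)
step 13: x0=(1.1921, 0.1180) x1=(-2.0138, 0.2828) x2=(-0.0555, -2.1201) x3=(0.5797, 0.2806) x4=(-1.5210, 0.7086)
step 14: x0=(1.1697, 0.0931) x1=(-2.0116, 0.2906) x2=(-0.0298, -2.1424) x3=(0.5837, 0.2778) x4=(-1.5065, 0.6675)
step 15: x0=(1.1507, 0.0672) x1=(-2.0100, 0.2979) x2=(-0.0040, -2.1647) x3=(0.5853, 0.2759) x4=(-1.4909, 0.6272)
step 16: x0=(1.1379, 0.0390) x1=(-2.0111, 0.3035) x2=(0.0217, -2.1870) x3=(0.5824, 0.2755) x4=(-1.4715, 0.5894)
step 17: x0=(1.1308, 0.0083) x1=(-2.0157, 0.3072) x2=(0.0474, -2.2093) x3=(0.5755, 0.2770) x4=(-1.4471, 0.5542)
step 18: x0=(1.1266, -0.0237) x1=(-2.0224, 0.3100) x2=(0.0732, -2.2316) x3=(0.5664, 0.2794) x4=(-1.4196, 0.5203)
step 19: x0=(1.1225, -0.0558) x1=(-2.0292, 0.3129) x2=(0.0989, -2.2539) x3=(0.5572, 0.2819) x4=(-1.3920, 0.4865)
step 20: x0=(1.1174, -0.0873) x1=(-2.0348, 0.3160) x2=(0.1246, -2.2762) x3=(0.5488, 0.2839) x4=(-1.3660, 0.4522)
step 21: x0=(1.1106, -0.1177) x1=(-2.0386, 0.3195) x2=(0.1504, -2.2985) x3=(0.5416, 0.2851) x4=(-1.3426, 0.4174)
step 22: x0=(1.1020, -0.1469) x1=(-2.0405, 0.3232) x2=(0.1761, -2.3208) x3=(0.5356, 0.2855) x4=(-1.3220, 0.3822)
step 23: x0=(1.0917, -0.1747) x1=(-2.0405, 0.3271) x2=(0.2018, -2.3431) x3=(0.5310, 0.2848) x4=(-1.3042, 0.3468)
step 24: x0=(1.0796, -0.2011) x1=(-2.0386, 0.3311) x2=(0.2276, -2.3654) x3=(0.5275, 0.2832) x4=(-1.2892, 0.3113)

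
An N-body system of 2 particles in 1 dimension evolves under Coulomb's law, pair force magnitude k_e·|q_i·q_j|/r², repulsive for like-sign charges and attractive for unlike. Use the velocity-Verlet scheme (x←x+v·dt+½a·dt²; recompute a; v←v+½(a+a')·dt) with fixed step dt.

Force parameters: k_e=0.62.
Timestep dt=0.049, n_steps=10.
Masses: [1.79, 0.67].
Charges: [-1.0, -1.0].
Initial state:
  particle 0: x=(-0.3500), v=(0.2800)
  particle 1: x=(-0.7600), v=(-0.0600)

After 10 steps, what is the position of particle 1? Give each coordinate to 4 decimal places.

step 0: x0=(-0.3500) x1=(-0.7600)
step 1: x0=(-0.3338) x1=(-0.7695)
step 2: x0=(-0.3132) x1=(-0.7908)
step 3: x0=(-0.2890) x1=(-0.8218)
step 4: x0=(-0.2619) x1=(-0.8606)
step 5: x0=(-0.2324) x1=(-0.9056)
step 6: x0=(-0.2011) x1=(-0.9555)
step 7: x0=(-0.1683) x1=(-1.0094)
step 8: x0=(-0.1344) x1=(-1.0663)
step 9: x0=(-0.0995) x1=(-1.1259)
step 10: x0=(-0.0638) x1=(-1.1875)

(-1.1875)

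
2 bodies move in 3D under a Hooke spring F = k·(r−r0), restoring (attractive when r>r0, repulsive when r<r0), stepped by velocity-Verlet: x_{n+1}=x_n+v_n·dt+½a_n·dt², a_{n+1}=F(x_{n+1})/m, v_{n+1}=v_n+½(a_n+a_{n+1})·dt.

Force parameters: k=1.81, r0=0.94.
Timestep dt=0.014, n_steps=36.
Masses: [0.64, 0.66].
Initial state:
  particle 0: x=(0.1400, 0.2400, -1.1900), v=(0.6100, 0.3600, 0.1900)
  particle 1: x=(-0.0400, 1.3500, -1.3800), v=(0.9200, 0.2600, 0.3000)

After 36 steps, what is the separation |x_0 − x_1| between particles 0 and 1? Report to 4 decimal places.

0.9602

step 0: x0=(0.1400, 0.2400, -1.1900) x1=(-0.0400, 1.3500, -1.3800)
step 1: x0=(0.1485, 0.2451, -1.1873) x1=(-0.0271, 1.3536, -1.3758)
step 2: x0=(0.1570, 0.2503, -1.1847) x1=(-0.0142, 1.3571, -1.3716)
step 3: x0=(0.1655, 0.2556, -1.1821) x1=(-0.0013, 1.3605, -1.3673)
step 4: x0=(0.1740, 0.2610, -1.1795) x1=(0.0117, 1.3637, -1.3631)
step 5: x0=(0.1825, 0.2665, -1.1769) x1=(0.0246, 1.3669, -1.3588)
step 6: x0=(0.1909, 0.2721, -1.1744) x1=(0.0376, 1.3700, -1.3545)
step 7: x0=(0.1994, 0.2779, -1.1718) x1=(0.0505, 1.3730, -1.3502)
step 8: x0=(0.2078, 0.2837, -1.1693) x1=(0.0635, 1.3759, -1.3459)
step 9: x0=(0.2162, 0.2896, -1.1668) x1=(0.0765, 1.3787, -1.3415)
step 10: x0=(0.2246, 0.2956, -1.1643) x1=(0.0896, 1.3814, -1.3372)
step 11: x0=(0.2330, 0.3017, -1.1618) x1=(0.1026, 1.3840, -1.3328)
step 12: x0=(0.2414, 0.3078, -1.1593) x1=(0.1156, 1.3865, -1.3284)
step 13: x0=(0.2498, 0.3141, -1.1568) x1=(0.1287, 1.3890, -1.3240)
step 14: x0=(0.2581, 0.3205, -1.1544) x1=(0.1417, 1.3914, -1.3196)
step 15: x0=(0.2665, 0.3269, -1.1520) x1=(0.1548, 1.3937, -1.3152)
step 16: x0=(0.2748, 0.3334, -1.1495) x1=(0.1679, 1.3959, -1.3108)
step 17: x0=(0.2831, 0.3400, -1.1471) x1=(0.1809, 1.3980, -1.3063)
step 18: x0=(0.2915, 0.3466, -1.1447) x1=(0.1940, 1.4001, -1.3019)
step 19: x0=(0.2998, 0.3534, -1.1424) x1=(0.2071, 1.4021, -1.2974)
step 20: x0=(0.3081, 0.3602, -1.1400) x1=(0.2202, 1.4040, -1.2929)
step 21: x0=(0.3164, 0.3670, -1.1376) x1=(0.2333, 1.4059, -1.2884)
step 22: x0=(0.3247, 0.3740, -1.1352) x1=(0.2464, 1.4077, -1.2839)
step 23: x0=(0.3330, 0.3810, -1.1329) x1=(0.2595, 1.4094, -1.2794)
step 24: x0=(0.3413, 0.3880, -1.1306) x1=(0.2726, 1.4111, -1.2749)
step 25: x0=(0.3496, 0.3951, -1.1282) x1=(0.2858, 1.4128, -1.2704)
step 26: x0=(0.3579, 0.4022, -1.1259) x1=(0.2989, 1.4144, -1.2659)
step 27: x0=(0.3662, 0.4094, -1.1236) x1=(0.3120, 1.4160, -1.2614)
step 28: x0=(0.3745, 0.4166, -1.1212) x1=(0.3251, 1.4175, -1.2568)
step 29: x0=(0.3828, 0.4239, -1.1189) x1=(0.3383, 1.4190, -1.2523)
step 30: x0=(0.3910, 0.4312, -1.1166) x1=(0.3514, 1.4204, -1.2478)
step 31: x0=(0.3993, 0.4386, -1.1143) x1=(0.3645, 1.4218, -1.2432)
step 32: x0=(0.4076, 0.4459, -1.1120) x1=(0.3777, 1.4232, -1.2387)
step 33: x0=(0.4159, 0.4533, -1.1097) x1=(0.3908, 1.4246, -1.2341)
step 34: x0=(0.4242, 0.4607, -1.1074) x1=(0.4039, 1.4259, -1.2296)
step 35: x0=(0.4324, 0.4682, -1.1052) x1=(0.4171, 1.4272, -1.2250)
step 36: x0=(0.4407, 0.4756, -1.1029) x1=(0.4302, 1.4285, -1.2204)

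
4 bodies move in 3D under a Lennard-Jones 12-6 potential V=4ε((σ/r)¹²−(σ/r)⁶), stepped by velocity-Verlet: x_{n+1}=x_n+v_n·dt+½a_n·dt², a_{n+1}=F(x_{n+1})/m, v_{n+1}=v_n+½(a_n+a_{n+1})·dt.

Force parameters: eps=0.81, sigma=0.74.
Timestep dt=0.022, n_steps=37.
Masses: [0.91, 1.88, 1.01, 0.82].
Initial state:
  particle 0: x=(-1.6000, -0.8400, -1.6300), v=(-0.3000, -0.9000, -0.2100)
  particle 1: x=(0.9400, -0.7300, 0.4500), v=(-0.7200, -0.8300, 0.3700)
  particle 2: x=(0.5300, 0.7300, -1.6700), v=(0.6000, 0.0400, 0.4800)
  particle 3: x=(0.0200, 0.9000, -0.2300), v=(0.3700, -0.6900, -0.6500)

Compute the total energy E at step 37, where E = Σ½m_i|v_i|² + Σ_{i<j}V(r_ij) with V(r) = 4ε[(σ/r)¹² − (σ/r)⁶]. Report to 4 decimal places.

step 0: x0=(-1.6000, -0.8400, -1.6300) x1=(0.9400, -0.7300, 0.4500) x2=(0.5300, 0.7300, -1.6700) x3=(0.0200, 0.9000, -0.2300)
step 1: x0=(-1.6066, -0.8598, -1.6346) x1=(0.9242, -0.7483, 0.4581) x2=(0.5432, 0.7309, -1.6594) x3=(0.0282, 0.8848, -0.2443)
step 2: x0=(-1.6132, -0.8796, -1.6392) x1=(0.9083, -0.7665, 0.4663) x2=(0.5563, 0.7318, -1.6487) x3=(0.0364, 0.8696, -0.2588)
step 3: x0=(-1.6198, -0.8994, -1.6439) x1=(0.8925, -0.7848, 0.4744) x2=(0.5695, 0.7327, -1.6380) x3=(0.0446, 0.8544, -0.2733)
step 4: x0=(-1.6264, -0.9192, -1.6485) x1=(0.8766, -0.8030, 0.4825) x2=(0.5826, 0.7336, -1.6271) x3=(0.0529, 0.8391, -0.2879)
step 5: x0=(-1.6330, -0.9390, -1.6531) x1=(0.8608, -0.8212, 0.4907) x2=(0.5956, 0.7345, -1.6162) x3=(0.0612, 0.8238, -0.3027)
step 6: x0=(-1.6396, -0.9588, -1.6577) x1=(0.8449, -0.8395, 0.4988) x2=(0.6086, 0.7354, -1.6051) x3=(0.0697, 0.8085, -0.3176)
step 7: x0=(-1.6461, -0.9786, -1.6623) x1=(0.8290, -0.8577, 0.5069) x2=(0.6215, 0.7363, -1.5939) x3=(0.0781, 0.7932, -0.3327)
step 8: x0=(-1.6527, -0.9983, -1.6669) x1=(0.8132, -0.8759, 0.5150) x2=(0.6344, 0.7372, -1.5825) x3=(0.0867, 0.7778, -0.3479)
step 9: x0=(-1.6593, -1.0181, -1.6715) x1=(0.7973, -0.8941, 0.5231) x2=(0.6472, 0.7382, -1.5710) x3=(0.0954, 0.7624, -0.3633)
step 10: x0=(-1.6659, -1.0379, -1.6762) x1=(0.7814, -0.9123, 0.5312) x2=(0.6600, 0.7391, -1.5593) x3=(0.1041, 0.7471, -0.3789)
step 11: x0=(-1.6725, -1.0577, -1.6808) x1=(0.7656, -0.9305, 0.5393) x2=(0.6726, 0.7400, -1.5474) x3=(0.1130, 0.7316, -0.3948)
step 12: x0=(-1.6790, -1.0775, -1.6854) x1=(0.7497, -0.9487, 0.5474) x2=(0.6851, 0.7410, -1.5353) x3=(0.1220, 0.7162, -0.4110)
step 13: x0=(-1.6856, -1.0973, -1.6900) x1=(0.7338, -0.9669, 0.5555) x2=(0.6975, 0.7419, -1.5229) x3=(0.1312, 0.7008, -0.4274)
step 14: x0=(-1.6922, -1.1170, -1.6946) x1=(0.7180, -0.9851, 0.5636) x2=(0.7098, 0.7428, -1.5102) x3=(0.1406, 0.6854, -0.4442)
step 15: x0=(-1.6988, -1.1368, -1.6992) x1=(0.7021, -1.0032, 0.5717) x2=(0.7218, 0.7437, -1.4973) x3=(0.1501, 0.6700, -0.4614)
step 16: x0=(-1.7053, -1.1566, -1.7038) x1=(0.6862, -1.0214, 0.5798) x2=(0.7337, 0.7445, -1.4839) x3=(0.1600, 0.6546, -0.4790)
step 17: x0=(-1.7119, -1.1764, -1.7084) x1=(0.6703, -1.0396, 0.5879) x2=(0.7454, 0.7454, -1.4702) x3=(0.1701, 0.6393, -0.4971)
step 18: x0=(-1.7185, -1.1961, -1.7130) x1=(0.6544, -1.0577, 0.5960) x2=(0.7567, 0.7461, -1.4560) x3=(0.1805, 0.6239, -0.5158)
step 19: x0=(-1.7250, -1.2159, -1.7176) x1=(0.6386, -1.0759, 0.6040) x2=(0.7678, 0.7469, -1.4412) x3=(0.1914, 0.6087, -0.5351)
step 20: x0=(-1.7316, -1.2357, -1.7222) x1=(0.6227, -1.0941, 0.6121) x2=(0.7785, 0.7475, -1.4259) x3=(0.2026, 0.5936, -0.5551)
step 21: x0=(-1.7382, -1.2555, -1.7268) x1=(0.6068, -1.1122, 0.6202) x2=(0.7888, 0.7480, -1.4100) x3=(0.2145, 0.5786, -0.5759)
step 22: x0=(-1.7447, -1.2752, -1.7314) x1=(0.5909, -1.1303, 0.6282) x2=(0.7985, 0.7483, -1.3933) x3=(0.2269, 0.5638, -0.5976)
step 23: x0=(-1.7513, -1.2950, -1.7360) x1=(0.5750, -1.1485, 0.6363) x2=(0.8076, 0.7485, -1.3757) x3=(0.2401, 0.5492, -0.6204)
step 24: x0=(-1.7578, -1.3148, -1.7406) x1=(0.5591, -1.1666, 0.6444) x2=(0.8161, 0.7484, -1.3573) x3=(0.2542, 0.5349, -0.6442)
step 25: x0=(-1.7644, -1.3345, -1.7452) x1=(0.5432, -1.1848, 0.6524) x2=(0.8238, 0.7480, -1.3379) x3=(0.2692, 0.5209, -0.6693)
step 26: x0=(-1.7710, -1.3543, -1.7498) x1=(0.5273, -1.2029, 0.6605) x2=(0.8308, 0.7473, -1.3176) x3=(0.2851, 0.5073, -0.6954)
step 27: x0=(-1.7775, -1.3741, -1.7544) x1=(0.5115, -1.2210, 0.6685) x2=(0.8372, 0.7464, -1.2966) x3=(0.3016, 0.4940, -0.7223)
step 28: x0=(-1.7841, -1.3938, -1.7590) x1=(0.4956, -1.2391, 0.6766) x2=(0.8438, 0.7456, -1.2759) x3=(0.3180, 0.4806, -0.7490)
step 29: x0=(-1.7906, -1.4136, -1.7636) x1=(0.4797, -1.2573, 0.6846) x2=(0.8522, 0.7456, -1.2570) x3=(0.3321, 0.4661, -0.7733)
step 30: x0=(-1.7972, -1.4334, -1.7682) x1=(0.4638, -1.2754, 0.6927) x2=(0.8652, 0.7482, -1.2423) x3=(0.3405, 0.4485, -0.7925)
step 31: x0=(-1.8037, -1.4531, -1.7728) x1=(0.4479, -1.2935, 0.7007) x2=(0.8843, 0.7543, -1.2329) x3=(0.3414, 0.4266, -0.8051)
step 32: x0=(-1.8103, -1.4729, -1.7774) x1=(0.4320, -1.3116, 0.7088) x2=(0.9080, 0.7630, -1.2271) x3=(0.3366, 0.4013, -0.8134)
step 33: x0=(-1.8168, -1.4927, -1.7820) x1=(0.4161, -1.3297, 0.7168) x2=(0.9335, 0.7730, -1.2227) x3=(0.3297, 0.3746, -0.8200)
step 34: x0=(-1.8234, -1.5124, -1.7866) x1=(0.4002, -1.3479, 0.7248) x2=(0.9591, 0.7830, -1.2182) x3=(0.3226, 0.3478, -0.8265)
step 35: x0=(-1.8299, -1.5322, -1.7912) x1=(0.3843, -1.3660, 0.7329) x2=(0.9840, 0.7925, -1.2134) x3=(0.3164, 0.3216, -0.8336)
step 36: x0=(-1.8365, -1.5520, -1.7958) x1=(0.3684, -1.3841, 0.7409) x2=(1.0080, 0.8014, -1.2080) x3=(0.3113, 0.2961, -0.8413)
step 37: x0=(-1.8430, -1.5717, -1.8004) x1=(0.3526, -1.4022, 0.7489) x2=(1.0311, 0.8096, -1.2021) x3=(0.3074, 0.2715, -0.8496)
step 0 velocities: v0=(-0.3000, -0.9000, -0.2100) v1=(-0.7200, -0.8300, 0.3700) v2=(0.6000, 0.0400, 0.4800) v3=(0.3700, -0.6900, -0.6500)
step 0: KE=2.4166, PE=-0.0532, E=2.3634
step 37 velocities: v0=(-0.2975, -0.8982, -0.2088) v1=(-0.7223, -0.8229, 0.3650) v2=(1.0291, 0.3589, 0.2759) v3=(-0.1559, -1.1009, -0.3884)
step 37: KE=2.8864, PE=-0.5223, E=2.3641

2.3641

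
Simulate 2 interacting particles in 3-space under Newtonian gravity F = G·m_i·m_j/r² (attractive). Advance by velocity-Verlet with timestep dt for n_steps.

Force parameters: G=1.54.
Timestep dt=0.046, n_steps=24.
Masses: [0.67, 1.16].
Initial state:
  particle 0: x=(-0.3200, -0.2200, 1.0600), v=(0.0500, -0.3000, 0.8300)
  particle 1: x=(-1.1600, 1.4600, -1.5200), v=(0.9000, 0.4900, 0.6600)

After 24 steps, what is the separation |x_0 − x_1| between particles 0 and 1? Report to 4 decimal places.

3.6145

step 0: x0=(-0.3200, -0.2200, 1.0600) x1=(-1.1600, 1.4600, -1.5200)
step 1: x0=(-0.3177, -0.2337, 1.0980) x1=(-1.1186, 1.4825, -1.4896)
step 2: x0=(-0.3156, -0.2472, 1.1358) x1=(-1.0771, 1.5049, -1.4589)
step 3: x0=(-0.3135, -0.2605, 1.1732) x1=(-1.0356, 1.5271, -1.4281)
step 4: x0=(-0.3115, -0.2736, 1.2104) x1=(-0.9940, 1.5492, -1.3972)
step 5: x0=(-0.3096, -0.2865, 1.2472) x1=(-0.9524, 1.5713, -1.3661)
step 6: x0=(-0.3078, -0.2992, 1.2838) x1=(-0.9107, 1.5932, -1.3348)
step 7: x0=(-0.3060, -0.3117, 1.3201) x1=(-0.8690, 1.6150, -1.3033)
step 8: x0=(-0.3042, -0.3241, 1.3561) x1=(-0.8273, 1.6367, -1.2717)
step 9: x0=(-0.3026, -0.3362, 1.3919) x1=(-0.7855, 1.6582, -1.2400)
step 10: x0=(-0.3010, -0.3481, 1.4274) x1=(-0.7437, 1.6797, -1.2081)
step 11: x0=(-0.2994, -0.3597, 1.4626) x1=(-0.7019, 1.7010, -1.1760)
step 12: x0=(-0.2978, -0.3712, 1.4976) x1=(-0.6601, 1.7222, -1.1438)
step 13: x0=(-0.2963, -0.3825, 1.5323) x1=(-0.6182, 1.7433, -1.1114)
step 14: x0=(-0.2949, -0.3936, 1.5667) x1=(-0.5763, 1.7642, -1.0789)
step 15: x0=(-0.2934, -0.4045, 1.6009) x1=(-0.5344, 1.7851, -1.0463)
step 16: x0=(-0.2920, -0.4152, 1.6349) x1=(-0.4925, 1.8058, -1.0135)
step 17: x0=(-0.2906, -0.4257, 1.6686) x1=(-0.4506, 1.8265, -0.9805)
step 18: x0=(-0.2892, -0.4359, 1.7021) x1=(-0.4087, 1.8470, -0.9475)
step 19: x0=(-0.2878, -0.4460, 1.7354) x1=(-0.3667, 1.8674, -0.9142)
step 20: x0=(-0.2864, -0.4559, 1.7684) x1=(-0.3248, 1.8876, -0.8809)
step 21: x0=(-0.2851, -0.4656, 1.8012) x1=(-0.2829, 1.9078, -0.8474)
step 22: x0=(-0.2837, -0.4750, 1.8337) x1=(-0.2409, 1.9278, -0.8138)
step 23: x0=(-0.2823, -0.4843, 1.8661) x1=(-0.1990, 1.9478, -0.7801)
step 24: x0=(-0.2809, -0.4934, 1.8982) x1=(-0.1571, 1.9676, -0.7463)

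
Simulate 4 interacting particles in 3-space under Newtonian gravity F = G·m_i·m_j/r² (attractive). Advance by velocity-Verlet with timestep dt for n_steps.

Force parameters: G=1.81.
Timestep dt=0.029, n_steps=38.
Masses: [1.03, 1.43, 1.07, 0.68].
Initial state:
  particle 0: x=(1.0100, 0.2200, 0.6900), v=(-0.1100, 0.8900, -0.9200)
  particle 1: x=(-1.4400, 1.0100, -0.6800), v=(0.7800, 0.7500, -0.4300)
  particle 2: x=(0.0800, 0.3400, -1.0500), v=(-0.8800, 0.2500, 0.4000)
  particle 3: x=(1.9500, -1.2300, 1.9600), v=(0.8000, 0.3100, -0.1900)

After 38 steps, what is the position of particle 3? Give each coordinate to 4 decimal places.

step 0: x0=(1.0100, 0.2200, 0.6900) x1=(-1.4400, 1.0100, -0.6800) x2=(0.0800, 0.3400, -1.0500) x3=(1.9500, -1.2300, 1.9600)
step 1: x0=(1.0067, 0.2458, 0.6631) x1=(-1.4170, 1.0316, -0.6925) x2=(0.0543, 0.3474, -1.0381) x3=(1.9731, -1.2209, 1.9543)
step 2: x0=(1.0030, 0.2715, 0.6359) x1=(-1.3934, 1.0529, -0.7050) x2=(0.0280, 0.3550, -1.0257) x3=(1.9959, -1.2114, 1.9483)
step 3: x0=(0.9989, 0.2972, 0.6083) x1=(-1.3689, 1.0738, -0.7175) x2=(0.0013, 0.3630, -1.0126) x3=(2.0184, -1.2016, 1.9420)
step 4: x0=(0.9945, 0.3228, 0.5803) x1=(-1.3438, 1.0944, -0.7300) x2=(-0.0259, 0.3713, -0.9990) x3=(2.0407, -1.1916, 1.9353)
step 5: x0=(0.9898, 0.3484, 0.5519) x1=(-1.3178, 1.1146, -0.7425) x2=(-0.0536, 0.3800, -0.9848) x3=(2.0627, -1.1813, 1.9284)
step 6: x0=(0.9845, 0.3740, 0.5231) x1=(-1.2909, 1.1343, -0.7550) x2=(-0.0819, 0.3892, -0.9700) x3=(2.0845, -1.1706, 1.9211)
step 7: x0=(0.9789, 0.3995, 0.4939) x1=(-1.2632, 1.1535, -0.7675) x2=(-0.1107, 0.3989, -0.9546) x3=(2.1060, -1.1598, 1.9136)
step 8: x0=(0.9728, 0.4250, 0.4643) x1=(-1.2346, 1.1722, -0.7800) x2=(-0.1402, 0.4092, -0.9386) x3=(2.1273, -1.1486, 1.9058)
step 9: x0=(0.9662, 0.4504, 0.4342) x1=(-1.2051, 1.1903, -0.7924) x2=(-0.1703, 0.4201, -0.9221) x3=(2.1483, -1.1372, 1.8976)
step 10: x0=(0.9590, 0.4758, 0.4036) x1=(-1.1745, 1.2078, -0.8049) x2=(-0.2011, 0.4318, -0.9050) x3=(2.1691, -1.1256, 1.8892)
step 11: x0=(0.9514, 0.5012, 0.3726) x1=(-1.1429, 1.2244, -0.8173) x2=(-0.2326, 0.4444, -0.8873) x3=(2.1896, -1.1137, 1.8806)
step 12: x0=(0.9431, 0.5266, 0.3412) x1=(-1.1102, 1.2403, -0.8296) x2=(-0.2649, 0.4579, -0.8692) x3=(2.2099, -1.1015, 1.8716)
step 13: x0=(0.9342, 0.5520, 0.3092) x1=(-1.0764, 1.2553, -0.8418) x2=(-0.2979, 0.4725, -0.8505) x3=(2.2299, -1.0892, 1.8624)
step 14: x0=(0.9247, 0.5773, 0.2768) x1=(-1.0413, 1.2692, -0.8538) x2=(-0.3318, 0.4884, -0.8315) x3=(2.2497, -1.0766, 1.8530)
step 15: x0=(0.9145, 0.6027, 0.2439) x1=(-1.0051, 1.2819, -0.8657) x2=(-0.3665, 0.5058, -0.8120) x3=(2.2693, -1.0638, 1.8433)
step 16: x0=(0.9036, 0.6280, 0.2106) x1=(-0.9675, 1.2932, -0.8773) x2=(-0.4021, 0.5248, -0.7923) x3=(2.2886, -1.0507, 1.8333)
step 17: x0=(0.8919, 0.6533, 0.1767) x1=(-0.9286, 1.3031, -0.8886) x2=(-0.4386, 0.5457, -0.7724) x3=(2.3077, -1.0375, 1.8231)
step 18: x0=(0.8795, 0.6787, 0.1424) x1=(-0.8883, 1.3111, -0.8995) x2=(-0.4760, 0.5689, -0.7525) x3=(2.3265, -1.0240, 1.8127)
step 19: x0=(0.8662, 0.7040, 0.1076) x1=(-0.8467, 1.3172, -0.9097) x2=(-0.5143, 0.5946, -0.7327) x3=(2.3451, -1.0103, 1.8020)
step 20: x0=(0.8520, 0.7294, 0.0722) x1=(-0.8038, 1.3210, -0.9193) x2=(-0.5533, 0.6232, -0.7132) x3=(2.3635, -0.9964, 1.7912)
step 21: x0=(0.8369, 0.7548, 0.0364) x1=(-0.7596, 1.3221, -0.9279) x2=(-0.5930, 0.6551, -0.6944) x3=(2.3817, -0.9824, 1.7800)
step 22: x0=(0.8209, 0.7803, 0.0001) x1=(-0.7144, 1.3202, -0.9353) x2=(-0.6331, 0.6909, -0.6767) x3=(2.3996, -0.9681, 1.7687)
step 23: x0=(0.8038, 0.8058, -0.0367) x1=(-0.6683, 1.3150, -0.9411) x2=(-0.6731, 0.7309, -0.6603) x3=(2.4173, -0.9537, 1.7571)
step 24: x0=(0.7857, 0.8315, -0.0740) x1=(-0.6218, 1.3062, -0.9450) x2=(-0.7124, 0.7756, -0.6460) x3=(2.4348, -0.9390, 1.7454)
step 25: x0=(0.7665, 0.8572, -0.1118) x1=(-0.5755, 1.2935, -0.9465) x2=(-0.7504, 0.8253, -0.6342) x3=(2.4521, -0.9242, 1.7334)
step 26: x0=(0.7460, 0.8831, -0.1502) x1=(-0.5301, 1.2769, -0.9452) x2=(-0.7858, 0.8799, -0.6255) x3=(2.4691, -0.9092, 1.7212)
step 27: x0=(0.7243, 0.9092, -0.1892) x1=(-0.4864, 1.2566, -0.9407) x2=(-0.8176, 0.9392, -0.6204) x3=(2.4859, -0.8940, 1.7088)
step 28: x0=(0.7011, 0.9354, -0.2288) x1=(-0.4451, 1.2331, -0.9328) x2=(-0.8447, 1.0023, -0.6190) x3=(2.5025, -0.8787, 1.6962)
step 29: x0=(0.6765, 0.9619, -0.2691) x1=(-0.4068, 1.2073, -0.9216) x2=(-0.8661, 1.0684, -0.6214) x3=(2.5189, -0.8631, 1.6834)
step 30: x0=(0.6502, 0.9886, -0.3101) x1=(-0.3719, 1.1801, -0.9071) x2=(-0.8814, 1.1360, -0.6272) x3=(2.5350, -0.8474, 1.6705)
step 31: x0=(0.6220, 1.0156, -0.3520) x1=(-0.3401, 1.1522, -0.8898) x2=(-0.8905, 1.2040, -0.6360) x3=(2.5510, -0.8316, 1.6573)
step 32: x0=(0.5916, 1.0428, -0.3948) x1=(-0.3112, 1.1246, -0.8699) x2=(-0.8935, 1.2714, -0.6470) x3=(2.5667, -0.8155, 1.6439)
step 33: x0=(0.5588, 1.0702, -0.4386) x1=(-0.2846, 1.0978, -0.8480) x2=(-0.8910, 1.3375, -0.6598) x3=(2.5822, -0.7993, 1.6304)
step 34: x0=(0.5232, 1.0978, -0.4836) x1=(-0.2595, 1.0721, -0.8243) x2=(-0.8836, 1.4018, -0.6737) x3=(2.5975, -0.7830, 1.6166)
step 35: x0=(0.4840, 1.1254, -0.5298) x1=(-0.2350, 1.0478, -0.7990) x2=(-0.8718, 1.4640, -0.6885) x3=(2.6126, -0.7665, 1.6027)
step 36: x0=(0.4408, 1.1528, -0.5773) x1=(-0.2104, 1.0253, -0.7724) x2=(-0.8561, 1.5239, -0.7036) x3=(2.6275, -0.7498, 1.5886)
step 37: x0=(0.3924, 1.1795, -0.6261) x1=(-0.1845, 1.0049, -0.7446) x2=(-0.8371, 1.5817, -0.7189) x3=(2.6421, -0.7330, 1.5743)
step 38: x0=(0.3378, 1.2049, -0.6761) x1=(-0.1563, 0.9870, -0.7159) x2=(-0.8149, 1.6372, -0.7342) x3=(2.6566, -0.7160, 1.5598)

(2.6566, -0.7160, 1.5598)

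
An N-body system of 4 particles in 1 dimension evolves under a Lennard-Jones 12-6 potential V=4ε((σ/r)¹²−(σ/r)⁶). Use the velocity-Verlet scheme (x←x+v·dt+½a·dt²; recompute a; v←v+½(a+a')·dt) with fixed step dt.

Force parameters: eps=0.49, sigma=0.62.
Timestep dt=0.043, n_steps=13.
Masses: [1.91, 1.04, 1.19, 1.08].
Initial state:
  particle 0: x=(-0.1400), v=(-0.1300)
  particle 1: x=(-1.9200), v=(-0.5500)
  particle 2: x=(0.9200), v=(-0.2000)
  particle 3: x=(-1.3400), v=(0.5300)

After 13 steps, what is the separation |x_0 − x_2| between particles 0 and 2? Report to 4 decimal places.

step 0: x0=(-0.1400) x1=(-1.9200) x2=(0.9200) x3=(-1.3400)
step 1: x0=(-0.1455) x1=(-1.9970) x2=(0.9111) x3=(-1.2657)
step 2: x0=(-0.1508) x1=(-2.0712) x2=(0.9015) x3=(-1.1935)
step 3: x0=(-0.1562) x1=(-2.1433) x2=(0.8913) x3=(-1.1227)
step 4: x0=(-0.1619) x1=(-2.2143) x2=(0.8803) x3=(-1.0515)
step 5: x0=(-0.1683) x1=(-2.2850) x2=(0.8687) x3=(-0.9786)
step 6: x0=(-0.1759) x1=(-2.3555) x2=(0.8563) x3=(-0.9030)
step 7: x0=(-0.1845) x1=(-2.4259) x2=(0.8431) x3=(-0.8249)
step 8: x0=(-0.1831) x1=(-2.4962) x2=(0.8291) x3=(-0.7636)
step 9: x0=(-0.1239) x1=(-2.5666) x2=(0.8142) x3=(-0.8035)
step 10: x0=(-0.0624) x1=(-2.6368) x2=(0.7980) x3=(-0.8460)
step 11: x0=(-0.0013) x1=(-2.7071) x2=(0.7795) x3=(-0.8853)
step 12: x0=(0.0604) x1=(-2.7774) x2=(0.7581) x3=(-0.9225)
step 13: x0=(0.1215) x1=(-2.8476) x2=(0.7365) x3=(-0.9586)

0.6150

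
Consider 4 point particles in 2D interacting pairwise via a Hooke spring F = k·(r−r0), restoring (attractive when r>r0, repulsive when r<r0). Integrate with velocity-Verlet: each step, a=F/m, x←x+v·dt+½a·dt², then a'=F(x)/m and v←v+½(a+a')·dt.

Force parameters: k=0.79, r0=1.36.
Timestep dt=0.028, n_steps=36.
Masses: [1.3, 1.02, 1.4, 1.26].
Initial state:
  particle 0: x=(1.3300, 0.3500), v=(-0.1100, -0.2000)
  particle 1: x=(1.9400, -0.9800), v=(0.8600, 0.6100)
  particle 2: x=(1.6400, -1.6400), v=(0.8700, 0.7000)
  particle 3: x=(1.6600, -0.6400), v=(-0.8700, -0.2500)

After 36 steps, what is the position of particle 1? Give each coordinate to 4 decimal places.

(3.0159, -0.2073)

step 0: x0=(1.3300, 0.3500) x1=(1.9400, -0.9800) x2=(1.6400, -1.6400) x3=(1.6600, -0.6400)
step 1: x0=(1.3269, 0.3443) x1=(1.9643, -0.9629) x2=(1.6643, -1.6205) x3=(1.6355, -0.6468)
step 2: x0=(1.3239, 0.3384) x1=(1.9892, -0.9458) x2=(1.6884, -1.6011) x3=(1.6108, -0.6533)
step 3: x0=(1.3209, 0.3323) x1=(2.0146, -0.9287) x2=(1.7124, -1.5819) x3=(1.5857, -0.6594)
step 4: x0=(1.3179, 0.3261) x1=(2.0406, -0.9114) x2=(1.7362, -1.5628) x3=(1.5603, -0.6653)
step 5: x0=(1.3149, 0.3197) x1=(2.0672, -0.8939) x2=(1.7599, -1.5440) x3=(1.5345, -0.6710)
step 6: x0=(1.3120, 0.3132) x1=(2.0943, -0.8763) x2=(1.7834, -1.5254) x3=(1.5084, -0.6764)
step 7: x0=(1.3092, 0.3066) x1=(2.1221, -0.8584) x2=(1.8069, -1.5070) x3=(1.4818, -0.6817)
step 8: x0=(1.3064, 0.2999) x1=(2.1504, -0.8403) x2=(1.8302, -1.4889) x3=(1.4549, -0.6868)
step 9: x0=(1.3037, 0.2932) x1=(2.1792, -0.8218) x2=(1.8534, -1.4709) x3=(1.4276, -0.6918)
step 10: x0=(1.3010, 0.2863) x1=(2.2085, -0.8031) x2=(1.8766, -1.4532) x3=(1.3999, -0.6968)
step 11: x0=(1.2984, 0.2794) x1=(2.2383, -0.7840) x2=(1.8996, -1.4357) x3=(1.3719, -0.7017)
step 12: x0=(1.2958, 0.2725) x1=(2.2686, -0.7646) x2=(1.9226, -1.4185) x3=(1.3435, -0.7066)
step 13: x0=(1.2934, 0.2655) x1=(2.2993, -0.7448) x2=(1.9455, -1.4014) x3=(1.3148, -0.7115)
step 14: x0=(1.2911, 0.2584) x1=(2.3303, -0.7247) x2=(1.9683, -1.3846) x3=(1.2857, -0.7164)
step 15: x0=(1.2888, 0.2514) x1=(2.3617, -0.7042) x2=(1.9911, -1.3679) x3=(1.2563, -0.7214)
step 16: x0=(1.2867, 0.2443) x1=(2.3934, -0.6834) x2=(2.0138, -1.3514) x3=(1.2267, -0.7265)
step 17: x0=(1.2846, 0.2372) x1=(2.4253, -0.6623) x2=(2.0364, -1.3351) x3=(1.1968, -0.7316)
step 18: x0=(1.2828, 0.2302) x1=(2.4575, -0.6408) x2=(2.0589, -1.3189) x3=(1.1667, -0.7368)
step 19: x0=(1.2810, 0.2231) x1=(2.4898, -0.6189) x2=(2.0814, -1.3029) x3=(1.1365, -0.7422)
step 20: x0=(1.2794, 0.2160) x1=(2.5223, -0.5967) x2=(2.1037, -1.2870) x3=(1.1061, -0.7476)
step 21: x0=(1.2780, 0.2089) x1=(2.5548, -0.5742) x2=(2.1259, -1.2713) x3=(1.0756, -0.7532)
step 22: x0=(1.2767, 0.2018) x1=(2.5873, -0.5514) x2=(2.1480, -1.2556) x3=(1.0450, -0.7589)
step 23: x0=(1.2756, 0.1947) x1=(2.6198, -0.5283) x2=(2.1700, -1.2400) x3=(1.0144, -0.7648)
step 24: x0=(1.2748, 0.1876) x1=(2.6522, -0.5049) x2=(2.1918, -1.2246) x3=(0.9839, -0.7708)
step 25: x0=(1.2741, 0.1805) x1=(2.6845, -0.4812) x2=(2.2134, -1.2092) x3=(0.9534, -0.7769)
step 26: x0=(1.2737, 0.1734) x1=(2.7166, -0.4572) x2=(2.2348, -1.1938) x3=(0.9231, -0.7832)
step 27: x0=(1.2735, 0.1662) x1=(2.7485, -0.4331) x2=(2.2561, -1.1786) x3=(0.8929, -0.7895)
step 28: x0=(1.2735, 0.1591) x1=(2.7801, -0.4086) x2=(2.2771, -1.1634) x3=(0.8629, -0.7960)
step 29: x0=(1.2738, 0.1519) x1=(2.8113, -0.3840) x2=(2.2979, -1.1482) x3=(0.8333, -0.8026)
step 30: x0=(1.2744, 0.1448) x1=(2.8422, -0.3592) x2=(2.3184, -1.1331) x3=(0.8039, -0.8092)
step 31: x0=(1.2752, 0.1376) x1=(2.8726, -0.3342) x2=(2.3387, -1.1180) x3=(0.7749, -0.8160)
step 32: x0=(1.2764, 0.1304) x1=(2.9025, -0.3090) x2=(2.3587, -1.1030) x3=(0.7464, -0.8228)
step 33: x0=(1.2778, 0.1231) x1=(2.9318, -0.2837) x2=(2.3784, -1.0880) x3=(0.7183, -0.8296)
step 34: x0=(1.2795, 0.1158) x1=(2.9605, -0.2583) x2=(2.3977, -1.0730) x3=(0.6908, -0.8365)
step 35: x0=(1.2816, 0.1085) x1=(2.9885, -0.2329) x2=(2.4167, -1.0581) x3=(0.6638, -0.8433)
step 36: x0=(1.2840, 0.1012) x1=(3.0159, -0.2073) x2=(2.4354, -1.0431) x3=(0.6375, -0.8502)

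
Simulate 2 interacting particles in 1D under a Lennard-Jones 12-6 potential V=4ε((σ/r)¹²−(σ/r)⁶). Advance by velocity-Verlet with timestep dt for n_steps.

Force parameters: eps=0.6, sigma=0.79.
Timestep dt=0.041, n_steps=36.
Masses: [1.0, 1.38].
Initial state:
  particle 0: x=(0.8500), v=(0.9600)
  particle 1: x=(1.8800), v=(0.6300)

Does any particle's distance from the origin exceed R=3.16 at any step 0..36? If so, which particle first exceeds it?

no

step 0: x0=(0.8500) x1=(1.8800)
step 1: x0=(0.8908) x1=(1.9048)
step 2: x0=(0.9345) x1=(1.9275)
step 3: x0=(0.9813) x1=(1.9479)
step 4: x0=(1.0311) x1=(1.9662)
step 5: x0=(1.0834) x1=(1.9826)
step 6: x0=(1.1368) x1=(1.9983)
step 7: x0=(1.1870) x1=(2.0163)
step 8: x0=(1.2264) x1=(2.0421)
step 9: x0=(1.2499) x1=(2.0794)
step 10: x0=(1.2626) x1=(2.1245)
step 11: x0=(1.2723) x1=(2.1719)
step 12: x0=(1.2830) x1=(2.2185)
step 13: x0=(1.2963) x1=(2.2632)
step 14: x0=(1.3125) x1=(2.3057)
step 15: x0=(1.3319) x1=(2.3461)
step 16: x0=(1.3542) x1=(2.3843)
step 17: x0=(1.3793) x1=(2.4204)
step 18: x0=(1.4071) x1=(2.4546)
step 19: x0=(1.4377) x1=(2.4868)
step 20: x0=(1.4709) x1=(2.5171)
step 21: x0=(1.5068) x1=(2.5454)
step 22: x0=(1.5455) x1=(2.5718)
step 23: x0=(1.5871) x1=(2.5960)
step 24: x0=(1.6316) x1=(2.6181)
step 25: x0=(1.6792) x1=(2.6379)
step 26: x0=(1.7297) x1=(2.6557)
step 27: x0=(1.7826) x1=(2.6717)
step 28: x0=(1.8356) x1=(2.6876)
step 29: x0=(1.8838) x1=(2.7071)
step 30: x0=(1.9191) x1=(2.7359)
step 31: x0=(1.9389) x1=(2.7759)
step 32: x0=(1.9502) x1=(2.8220)
step 33: x0=(1.9599) x1=(2.8693)
step 34: x0=(1.9712) x1=(2.9155)
step 35: x0=(1.9852) x1=(2.9597)
step 36: x0=(2.0023) x1=(3.0016)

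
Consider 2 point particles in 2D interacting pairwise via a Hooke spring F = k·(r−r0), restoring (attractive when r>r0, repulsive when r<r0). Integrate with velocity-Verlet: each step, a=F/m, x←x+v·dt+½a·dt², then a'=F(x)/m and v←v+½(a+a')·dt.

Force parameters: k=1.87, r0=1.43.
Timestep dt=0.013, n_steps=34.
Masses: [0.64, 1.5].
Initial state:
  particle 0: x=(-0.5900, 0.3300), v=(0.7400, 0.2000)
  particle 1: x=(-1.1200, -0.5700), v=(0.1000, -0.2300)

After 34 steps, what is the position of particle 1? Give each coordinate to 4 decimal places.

step 0: x0=(-0.5900, 0.3300) x1=(-1.1200, -0.5700)
step 1: x0=(-0.5803, 0.3327) x1=(-1.1187, -0.5730)
step 2: x0=(-0.5706, 0.3355) x1=(-1.1175, -0.5761)
step 3: x0=(-0.5607, 0.3385) x1=(-1.1163, -0.5793)
step 4: x0=(-0.5508, 0.3417) x1=(-1.1151, -0.5825)
step 5: x0=(-0.5407, 0.3450) x1=(-1.1140, -0.5858)
step 6: x0=(-0.5306, 0.3484) x1=(-1.1129, -0.5891)
step 7: x0=(-0.5204, 0.3520) x1=(-1.1119, -0.5925)
step 8: x0=(-0.5101, 0.3557) x1=(-1.1109, -0.5960)
step 9: x0=(-0.4997, 0.3595) x1=(-1.1099, -0.5995)
step 10: x0=(-0.4893, 0.3635) x1=(-1.1089, -0.6031)
step 11: x0=(-0.4788, 0.3675) x1=(-1.1080, -0.6067)
step 12: x0=(-0.4682, 0.3717) x1=(-1.1071, -0.6104)
step 13: x0=(-0.4575, 0.3760) x1=(-1.1063, -0.6141)
step 14: x0=(-0.4468, 0.3804) x1=(-1.1055, -0.6178)
step 15: x0=(-0.4360, 0.3849) x1=(-1.1047, -0.6216)
step 16: x0=(-0.4251, 0.3895) x1=(-1.1039, -0.6255)
step 17: x0=(-0.4142, 0.3941) x1=(-1.1031, -0.6293)
step 18: x0=(-0.4032, 0.3989) x1=(-1.1024, -0.6332)
step 19: x0=(-0.3922, 0.4037) x1=(-1.1017, -0.6372)
step 20: x0=(-0.3811, 0.4086) x1=(-1.1010, -0.6411)
step 21: x0=(-0.3700, 0.4135) x1=(-1.1004, -0.6451)
step 22: x0=(-0.3589, 0.4186) x1=(-1.0997, -0.6492)
step 23: x0=(-0.3477, 0.4236) x1=(-1.0991, -0.6532)
step 24: x0=(-0.3365, 0.4287) x1=(-1.0985, -0.6573)
step 25: x0=(-0.3252, 0.4339) x1=(-1.0979, -0.6613)
step 26: x0=(-0.3139, 0.4391) x1=(-1.0973, -0.6654)
step 27: x0=(-0.3026, 0.4443) x1=(-1.0967, -0.6695)
step 28: x0=(-0.2913, 0.4496) x1=(-1.0961, -0.6737)
step 29: x0=(-0.2800, 0.4548) x1=(-1.0955, -0.6778)
step 30: x0=(-0.2686, 0.4601) x1=(-1.0950, -0.6819)
step 31: x0=(-0.2573, 0.4654) x1=(-1.0944, -0.6861)
step 32: x0=(-0.2459, 0.4707) x1=(-1.0939, -0.6902)
step 33: x0=(-0.2346, 0.4760) x1=(-1.0933, -0.6943)
step 34: x0=(-0.2233, 0.4812) x1=(-1.0927, -0.6985)

(-1.0927, -0.6985)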